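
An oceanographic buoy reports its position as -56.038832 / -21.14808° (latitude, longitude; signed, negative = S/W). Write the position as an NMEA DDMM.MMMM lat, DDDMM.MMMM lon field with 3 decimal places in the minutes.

Latitude is negative → S; |value| = 56.038832
Lat: 56° + 0.038832 × 60 = 56° 2.32992′
Longitude is negative → W; |value| = 21.148080
Longitude: minutes = (21.148080 − 21) × 60 = 8.88480

5602.330,S / 02108.885,W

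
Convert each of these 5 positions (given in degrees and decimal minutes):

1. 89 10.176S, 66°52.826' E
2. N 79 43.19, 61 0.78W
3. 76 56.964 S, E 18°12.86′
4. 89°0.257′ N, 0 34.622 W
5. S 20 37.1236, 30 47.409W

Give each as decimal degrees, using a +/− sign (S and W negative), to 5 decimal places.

Point 1:
  Lat: 89 + 10.176/60 = 89.169600
  hemisphere S, so the sign is −
  λ: 66 + 52.826/60 = 66.880433
  E ⇒ keep positive
Point 2:
  Lat: 79 + 43.19/60 = 79.719833
  N → positive
  Lon: 61 + 0.78/60 = 61.013000
  W → negative
Point 3:
  Latitude: 76 + 56.964/60 = 76.949400
  S ⇒ negate
  Longitude: 18 + 12.86/60 = 18.214333
  E → positive
Point 4:
  Lat: 89 + 0.257/60 = 89.004283
  N → positive
  Lon: 34.622′ = 0.577033°; total 0.577033
  W ⇒ negate
Point 5:
  Latitude: 37.1236′ = 0.618727°; total 20.618727
  hemisphere S, so the sign is −
  λ: 30 + 47.409/60 = 30.790150
  hemisphere W, so the sign is −

1. -89.16960, 66.88043
2. 79.71983, -61.01300
3. -76.94940, 18.21433
4. 89.00428, -0.57703
5. -20.61873, -30.79015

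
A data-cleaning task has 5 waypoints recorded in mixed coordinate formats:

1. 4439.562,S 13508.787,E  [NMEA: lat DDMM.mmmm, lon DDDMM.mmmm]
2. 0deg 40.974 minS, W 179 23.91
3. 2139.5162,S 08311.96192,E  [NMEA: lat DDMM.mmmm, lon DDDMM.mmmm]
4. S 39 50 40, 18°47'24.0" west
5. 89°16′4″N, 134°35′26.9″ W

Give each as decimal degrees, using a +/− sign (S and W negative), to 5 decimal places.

1. -44.65937, 135.14645
2. -0.68290, -179.39850
3. -21.65860, 83.19937
4. -39.84444, -18.79000
5. 89.26778, -134.59081

Point 1:
  Latitude: degrees = first 2 digits = 44, minutes = 39.562; 44 + 39.562/60 = 44.659367
  S ⇒ negate
  Longitude: degrees = first 3 digits = 135, minutes = 8.787; 135 + 8.787/60 = 135.146450
  E ⇒ keep positive
Point 2:
  Latitude: 0 + 40.974/60 = 0.682900
  S ⇒ negate
  λ: 179 + 23.91/60 = 179.398500
  hemisphere W, so the sign is −
Point 3:
  Lat: split at 2 digits → 21° and 39.5162′; 21 + 39.5162/60 = 21.658603
  S → negative
  Lon: degrees = first 3 digits = 83, minutes = 11.96192; 83 + 11.96192/60 = 83.199365
  E ⇒ keep positive
Point 4:
  φ: 50′ + 40″ = 50.66667′; 39 + 50.66667/60 = 39.844444
  S ⇒ negate
  Lon: 18 + 47/60 + 24/3600 = 18.790000
  hemisphere W, so the sign is −
Point 5:
  φ: 89° + 16/60 + 4/3600 = 89 + 0.266667 + 0.001111 = 89.267778
  N ⇒ keep positive
  λ: 134° + 35/60 + 26.9/3600 = 134 + 0.583333 + 0.007472 = 134.590806
  hemisphere W, so the sign is −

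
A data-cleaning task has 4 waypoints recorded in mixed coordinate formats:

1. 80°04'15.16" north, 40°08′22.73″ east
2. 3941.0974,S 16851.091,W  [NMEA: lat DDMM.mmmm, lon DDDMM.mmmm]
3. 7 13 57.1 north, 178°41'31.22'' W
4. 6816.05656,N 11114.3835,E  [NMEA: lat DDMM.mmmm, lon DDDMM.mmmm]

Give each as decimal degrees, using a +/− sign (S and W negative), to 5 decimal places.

Point 1:
  Lat: 80° + 4/60 + 15.16/3600 = 80 + 0.066667 + 0.004211 = 80.070878
  N ⇒ keep positive
  Longitude: 40° + 8/60 + 22.73/3600 = 40 + 0.133333 + 0.006314 = 40.139647
  E ⇒ keep positive
Point 2:
  Lat: split at 2 digits → 39° and 41.0974′; 39 + 41.0974/60 = 39.684957
  hemisphere S, so the sign is −
  Lon: split at 3 digits → 168° and 51.091′; 168 + 51.091/60 = 168.851517
  hemisphere W, so the sign is −
Point 3:
  φ: 7 + 13/60 + 57.1/3600 = 7.232528
  N → positive
  λ: 178 + 41/60 + 31.22/3600 = 178.692006
  hemisphere W, so the sign is −
Point 4:
  Latitude: degrees = first 2 digits = 68, minutes = 16.05656; 68 + 16.05656/60 = 68.267609
  N → positive
  λ: split at 3 digits → 111° and 14.3835′; 111 + 14.3835/60 = 111.239725
  E ⇒ keep positive

1. 80.07088, 40.13965
2. -39.68496, -168.85152
3. 7.23253, -178.69201
4. 68.26761, 111.23973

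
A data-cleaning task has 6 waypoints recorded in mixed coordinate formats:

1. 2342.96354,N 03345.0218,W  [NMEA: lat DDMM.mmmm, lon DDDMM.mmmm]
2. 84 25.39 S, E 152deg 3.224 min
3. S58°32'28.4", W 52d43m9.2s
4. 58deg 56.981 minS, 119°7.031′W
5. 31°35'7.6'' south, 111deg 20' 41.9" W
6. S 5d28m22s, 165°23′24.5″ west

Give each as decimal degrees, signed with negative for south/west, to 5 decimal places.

1. 23.71606, -33.75036
2. -84.42317, 152.05373
3. -58.54122, -52.71922
4. -58.94968, -119.11718
5. -31.58544, -111.34497
6. -5.47278, -165.39014

Point 1:
  φ: split at 2 digits → 23° and 42.96354′; 23 + 42.96354/60 = 23.716059
  N ⇒ keep positive
  Longitude: split at 3 digits → 033° and 45.0218′; 33 + 45.0218/60 = 33.750363
  W ⇒ negate
Point 2:
  Lat: 84 + 25.39/60 = 84.423167
  hemisphere S, so the sign is −
  λ: 3.224′ = 0.053733°; total 152.053733
  E ⇒ keep positive
Point 3:
  Lat: 58 + 32/60 + 28.4/3600 = 58.541222
  hemisphere S, so the sign is −
  Longitude: 43′ + 9.2″ = 43.15333′; 52 + 43.15333/60 = 52.719222
  hemisphere W, so the sign is −
Point 4:
  φ: 58 + 56.981/60 = 58.949683
  hemisphere S, so the sign is −
  λ: 119 + 7.031/60 = 119.117183
  hemisphere W, so the sign is −
Point 5:
  Lat: 31 + 35/60 + 7.6/3600 = 31.585444
  S → negative
  Longitude: 111° + 20/60 + 41.9/3600 = 111 + 0.333333 + 0.011639 = 111.344972
  W → negative
Point 6:
  Latitude: 28′ + 22″ = 28.36667′; 5 + 28.36667/60 = 5.472778
  S ⇒ negate
  λ: 165° + 23/60 + 24.5/3600 = 165 + 0.383333 + 0.006806 = 165.390139
  W → negative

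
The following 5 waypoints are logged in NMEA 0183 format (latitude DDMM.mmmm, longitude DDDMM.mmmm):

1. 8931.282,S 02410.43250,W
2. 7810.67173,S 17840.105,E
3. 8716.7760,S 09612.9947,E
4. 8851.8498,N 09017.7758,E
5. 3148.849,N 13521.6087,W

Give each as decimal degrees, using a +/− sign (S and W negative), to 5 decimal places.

1. -89.52137, -24.17388
2. -78.17786, 178.66842
3. -87.27960, 96.21658
4. 88.86416, 90.29626
5. 31.81415, -135.36015

Point 1:
  Lat: split at 2 digits → 89° and 31.282′; 89 + 31.282/60 = 89.521367
  S ⇒ negate
  Lon: degrees = first 3 digits = 24, minutes = 10.4325; 24 + 10.4325/60 = 24.173875
  W → negative
Point 2:
  Latitude: split at 2 digits → 78° and 10.67173′; 78 + 10.67173/60 = 78.177862
  S ⇒ negate
  Lon: split at 3 digits → 178° and 40.105′; 178 + 40.105/60 = 178.668417
  E ⇒ keep positive
Point 3:
  φ: split at 2 digits → 87° and 16.776′; 87 + 16.776/60 = 87.279600
  hemisphere S, so the sign is −
  λ: split at 3 digits → 096° and 12.9947′; 96 + 12.9947/60 = 96.216578
  E ⇒ keep positive
Point 4:
  φ: degrees = first 2 digits = 88, minutes = 51.8498; 88 + 51.8498/60 = 88.864163
  N ⇒ keep positive
  Lon: split at 3 digits → 090° and 17.7758′; 90 + 17.7758/60 = 90.296263
  E ⇒ keep positive
Point 5:
  Latitude: degrees = first 2 digits = 31, minutes = 48.849; 31 + 48.849/60 = 31.814150
  N → positive
  Lon: split at 3 digits → 135° and 21.6087′; 135 + 21.6087/60 = 135.360145
  W → negative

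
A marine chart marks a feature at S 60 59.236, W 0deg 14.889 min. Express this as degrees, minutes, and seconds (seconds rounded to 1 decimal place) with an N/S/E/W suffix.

Latitude: fractional minutes 0.23600 × 60 = 14.160″
λ: fractional minutes 0.88900 × 60 = 53.340″

60°59′14.2″ S, 0°14′53.3″ W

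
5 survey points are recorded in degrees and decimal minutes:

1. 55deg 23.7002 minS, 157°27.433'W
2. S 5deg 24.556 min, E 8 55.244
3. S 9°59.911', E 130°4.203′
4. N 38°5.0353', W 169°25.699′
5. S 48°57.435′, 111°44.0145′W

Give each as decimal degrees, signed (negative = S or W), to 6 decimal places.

1. -55.395003, -157.457217
2. -5.409267, 8.920733
3. -9.998517, 130.070050
4. 38.083922, -169.428317
5. -48.957250, -111.733575

Point 1:
  Latitude: 23.7002′ = 0.395003°; total 55.3950033
  hemisphere S, so the sign is −
  Lon: 157 + 27.433/60 = 157.4572167
  W → negative
Point 2:
  Lat: 24.556′ = 0.409267°; total 5.4092667
  hemisphere S, so the sign is −
  Lon: 55.244′ = 0.920733°; total 8.9207333
  E ⇒ keep positive
Point 3:
  φ: 59.911′ = 0.998517°; total 9.9985167
  S → negative
  Longitude: 130 + 4.203/60 = 130.0700500
  E → positive
Point 4:
  Lat: 5.0353′ = 0.083922°; total 38.0839217
  N → positive
  Lon: 169 + 25.699/60 = 169.4283167
  hemisphere W, so the sign is −
Point 5:
  Lat: 57.435′ = 0.957250°; total 48.9572500
  S → negative
  λ: 111 + 44.0145/60 = 111.7335750
  W ⇒ negate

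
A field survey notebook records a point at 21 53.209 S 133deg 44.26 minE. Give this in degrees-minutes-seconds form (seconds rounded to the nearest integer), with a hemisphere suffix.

Latitude: fractional minutes 0.20900 × 60 = 12.54″
Lon: 44.26000′ → 44′ and 0.26000 × 60 = 15.60″

21°53′13″ S, 133°44′16″ E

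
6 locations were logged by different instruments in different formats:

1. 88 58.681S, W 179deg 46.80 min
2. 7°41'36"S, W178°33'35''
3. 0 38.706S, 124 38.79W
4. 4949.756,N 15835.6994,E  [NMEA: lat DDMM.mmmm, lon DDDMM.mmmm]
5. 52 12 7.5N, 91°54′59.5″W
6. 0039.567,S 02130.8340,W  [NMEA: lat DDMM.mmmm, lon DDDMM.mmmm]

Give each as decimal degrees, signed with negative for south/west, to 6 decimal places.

Point 1:
  φ: 58.681′ = 0.978017°; total 88.9780167
  S → negative
  Lon: 46.8′ = 0.780000°; total 179.7800000
  W → negative
Point 2:
  Latitude: 7 + 41/60 + 36/3600 = 7.6933333
  S → negative
  λ: 178 + 33/60 + 35/3600 = 178.5597222
  hemisphere W, so the sign is −
Point 3:
  Latitude: 38.706′ = 0.645100°; total 0.6451000
  S → negative
  Lon: 38.79′ = 0.646500°; total 124.6465000
  hemisphere W, so the sign is −
Point 4:
  φ: split at 2 digits → 49° and 49.756′; 49 + 49.756/60 = 49.8292667
  N ⇒ keep positive
  Longitude: split at 3 digits → 158° and 35.6994′; 158 + 35.6994/60 = 158.5949900
  E ⇒ keep positive
Point 5:
  Lat: 52° + 12/60 + 7.5/3600 = 52 + 0.200000 + 0.002083 = 52.2020833
  N → positive
  λ: 91° + 54/60 + 59.5/3600 = 91 + 0.900000 + 0.016528 = 91.9165278
  hemisphere W, so the sign is −
Point 6:
  Lat: split at 2 digits → 00° and 39.567′; 0 + 39.567/60 = 0.6594500
  hemisphere S, so the sign is −
  λ: degrees = first 3 digits = 21, minutes = 30.834; 21 + 30.834/60 = 21.5139000
  W ⇒ negate

1. -88.978017, -179.780000
2. -7.693333, -178.559722
3. -0.645100, -124.646500
4. 49.829267, 158.594990
5. 52.202083, -91.916528
6. -0.659450, -21.513900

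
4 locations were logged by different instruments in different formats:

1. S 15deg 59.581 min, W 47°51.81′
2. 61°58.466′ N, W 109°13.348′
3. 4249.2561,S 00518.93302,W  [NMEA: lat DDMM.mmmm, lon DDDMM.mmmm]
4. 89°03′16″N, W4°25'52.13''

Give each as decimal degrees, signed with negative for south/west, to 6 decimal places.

1. -15.993017, -47.863500
2. 61.974433, -109.222467
3. -42.820935, -5.315550
4. 89.054444, -4.431147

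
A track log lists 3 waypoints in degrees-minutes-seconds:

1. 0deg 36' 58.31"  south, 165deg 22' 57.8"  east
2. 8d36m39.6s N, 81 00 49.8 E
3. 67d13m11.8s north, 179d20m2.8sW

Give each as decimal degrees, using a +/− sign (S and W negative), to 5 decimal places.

1. -0.61620, 165.38272
2. 8.61100, 81.01383
3. 67.21994, -179.33411

Point 1:
  φ: 0 + 36/60 + 58.31/3600 = 0.616197
  S ⇒ negate
  Lon: 165° + 22/60 + 57.8/3600 = 165 + 0.366667 + 0.016056 = 165.382722
  E → positive
Point 2:
  Latitude: 8 + 36/60 + 39.6/3600 = 8.611000
  N → positive
  Lon: 81 + 0/60 + 49.8/3600 = 81.013833
  E ⇒ keep positive
Point 3:
  Lat: 67 + 13/60 + 11.8/3600 = 67.219944
  N → positive
  Longitude: 179° + 20/60 + 2.8/3600 = 179 + 0.333333 + 0.000778 = 179.334111
  hemisphere W, so the sign is −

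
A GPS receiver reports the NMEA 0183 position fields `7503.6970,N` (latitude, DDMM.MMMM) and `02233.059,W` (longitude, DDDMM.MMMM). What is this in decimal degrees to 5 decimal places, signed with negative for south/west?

φ: degrees = first 2 digits = 75, minutes = 3.697; 75 + 3.697/60 = 75.061617
N ⇒ keep positive
Longitude: degrees = first 3 digits = 22, minutes = 33.059; 22 + 33.059/60 = 22.550983
hemisphere W, so the sign is −

75.06162, -22.55098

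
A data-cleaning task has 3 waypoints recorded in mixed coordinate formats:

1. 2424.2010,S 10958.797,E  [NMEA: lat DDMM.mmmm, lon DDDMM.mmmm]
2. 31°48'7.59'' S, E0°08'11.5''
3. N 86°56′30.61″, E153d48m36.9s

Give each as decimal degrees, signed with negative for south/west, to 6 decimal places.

Point 1:
  Latitude: degrees = first 2 digits = 24, minutes = 24.201; 24 + 24.201/60 = 24.4033500
  hemisphere S, so the sign is −
  Longitude: degrees = first 3 digits = 109, minutes = 58.797; 109 + 58.797/60 = 109.9799500
  E ⇒ keep positive
Point 2:
  φ: 31° + 48/60 + 7.59/3600 = 31 + 0.800000 + 0.002108 = 31.8021083
  S ⇒ negate
  Longitude: 0° + 8/60 + 11.5/3600 = 0 + 0.133333 + 0.003194 = 0.1365278
  E → positive
Point 3:
  φ: 86 + 56/60 + 30.61/3600 = 86.9418361
  N ⇒ keep positive
  Lon: 153 + 48/60 + 36.9/3600 = 153.8102500
  E → positive

1. -24.403350, 109.979950
2. -31.802108, 0.136528
3. 86.941836, 153.810250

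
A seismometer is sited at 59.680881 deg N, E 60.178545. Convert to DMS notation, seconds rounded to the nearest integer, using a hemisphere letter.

59°40′51″ N, 60°10′43″ E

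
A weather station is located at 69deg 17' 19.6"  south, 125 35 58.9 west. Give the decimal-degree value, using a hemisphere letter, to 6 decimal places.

69.288778° S, 125.599694° W

φ: 17′ + 19.6″ = 17.32667′; 69 + 17.32667/60 = 69.2887778
λ: 125° + 35/60 + 58.9/3600 = 125 + 0.583333 + 0.016361 = 125.5996944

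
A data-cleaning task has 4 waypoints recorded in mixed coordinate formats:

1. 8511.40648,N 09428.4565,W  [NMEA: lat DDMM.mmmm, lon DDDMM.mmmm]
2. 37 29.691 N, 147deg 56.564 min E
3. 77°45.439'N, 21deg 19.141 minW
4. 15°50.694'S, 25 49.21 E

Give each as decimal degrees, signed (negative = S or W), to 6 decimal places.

1. 85.190108, -94.474275
2. 37.494850, 147.942733
3. 77.757317, -21.319017
4. -15.844900, 25.820167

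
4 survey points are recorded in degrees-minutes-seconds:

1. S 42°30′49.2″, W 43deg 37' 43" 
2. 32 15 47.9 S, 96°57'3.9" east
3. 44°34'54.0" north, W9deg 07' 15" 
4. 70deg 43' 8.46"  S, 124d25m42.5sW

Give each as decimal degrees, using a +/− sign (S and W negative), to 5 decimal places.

1. -42.51367, -43.62861
2. -32.26331, 96.95108
3. 44.58167, -9.12083
4. -70.71902, -124.42847

Point 1:
  Lat: 30′ + 49.2″ = 30.82000′; 42 + 30.82000/60 = 42.513667
  S → negative
  Longitude: 43 + 37/60 + 43/3600 = 43.628611
  W → negative
Point 2:
  Lat: 32 + 15/60 + 47.9/3600 = 32.263306
  S ⇒ negate
  Longitude: 96° + 57/60 + 3.9/3600 = 96 + 0.950000 + 0.001083 = 96.951083
  E ⇒ keep positive
Point 3:
  φ: 34′ + 54″ = 34.90000′; 44 + 34.90000/60 = 44.581667
  N ⇒ keep positive
  Longitude: 9 + 7/60 + 15/3600 = 9.120833
  W ⇒ negate
Point 4:
  φ: 70° + 43/60 + 8.46/3600 = 70 + 0.716667 + 0.002350 = 70.719017
  S ⇒ negate
  Longitude: 25′ + 42.5″ = 25.70833′; 124 + 25.70833/60 = 124.428472
  W ⇒ negate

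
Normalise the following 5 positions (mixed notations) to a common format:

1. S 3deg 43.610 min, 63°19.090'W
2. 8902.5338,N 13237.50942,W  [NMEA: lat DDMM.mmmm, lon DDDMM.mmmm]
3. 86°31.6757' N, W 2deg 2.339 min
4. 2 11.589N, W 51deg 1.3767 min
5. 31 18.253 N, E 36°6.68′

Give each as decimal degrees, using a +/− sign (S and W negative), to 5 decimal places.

1. -3.72683, -63.31817
2. 89.04223, -132.62516
3. 86.52793, -2.03898
4. 2.19315, -51.02295
5. 31.30422, 36.11133

Point 1:
  Lat: 3 + 43.61/60 = 3.726833
  S ⇒ negate
  Lon: 19.09′ = 0.318167°; total 63.318167
  hemisphere W, so the sign is −
Point 2:
  φ: split at 2 digits → 89° and 2.5338′; 89 + 2.5338/60 = 89.042230
  N → positive
  λ: split at 3 digits → 132° and 37.50942′; 132 + 37.50942/60 = 132.625157
  W ⇒ negate
Point 3:
  Latitude: 86 + 31.6757/60 = 86.527928
  N → positive
  λ: 2.339′ = 0.038983°; total 2.038983
  W → negative
Point 4:
  Latitude: 11.589′ = 0.193150°; total 2.193150
  N → positive
  Longitude: 51 + 1.3767/60 = 51.022945
  W → negative
Point 5:
  Latitude: 31 + 18.253/60 = 31.304217
  N ⇒ keep positive
  Longitude: 6.68′ = 0.111333°; total 36.111333
  E → positive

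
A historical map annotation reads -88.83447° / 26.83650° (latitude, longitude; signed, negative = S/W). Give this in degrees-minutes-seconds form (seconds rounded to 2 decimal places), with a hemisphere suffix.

Latitude is negative → S; |value| = 88.834470
Lat: 0.834470° → 50.06820′; 0.06820 × 60 = 4.0920″
Longitude: 0.836500 × 60 = 50.19000′ → 50′, remainder × 60 = 11.4000″

88°50′4.09″ S, 26°50′11.40″ E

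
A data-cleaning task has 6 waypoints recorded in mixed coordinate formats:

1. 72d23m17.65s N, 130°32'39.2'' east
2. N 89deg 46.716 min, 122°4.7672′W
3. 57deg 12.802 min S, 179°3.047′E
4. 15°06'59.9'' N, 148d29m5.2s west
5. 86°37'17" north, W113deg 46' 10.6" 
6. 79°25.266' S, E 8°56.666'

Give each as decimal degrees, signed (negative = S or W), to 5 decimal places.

1. 72.38824, 130.54422
2. 89.77860, -122.07945
3. -57.21337, 179.05078
4. 15.11664, -148.48478
5. 86.62139, -113.76961
6. -79.42110, 8.94443

Point 1:
  Latitude: 72 + 23/60 + 17.65/3600 = 72.388236
  N ⇒ keep positive
  λ: 130 + 32/60 + 39.2/3600 = 130.544222
  E ⇒ keep positive
Point 2:
  Lat: 46.716′ = 0.778600°; total 89.778600
  N → positive
  λ: 122 + 4.7672/60 = 122.079453
  W → negative
Point 3:
  Latitude: 57 + 12.802/60 = 57.213367
  hemisphere S, so the sign is −
  λ: 179 + 3.047/60 = 179.050783
  E ⇒ keep positive
Point 4:
  Latitude: 15° + 6/60 + 59.9/3600 = 15 + 0.100000 + 0.016639 = 15.116639
  N → positive
  Lon: 148° + 29/60 + 5.2/3600 = 148 + 0.483333 + 0.001444 = 148.484778
  W → negative
Point 5:
  φ: 86 + 37/60 + 17/3600 = 86.621389
  N ⇒ keep positive
  Longitude: 113 + 46/60 + 10.6/3600 = 113.769611
  W → negative
Point 6:
  Lat: 25.266′ = 0.421100°; total 79.421100
  S → negative
  Lon: 56.666′ = 0.944433°; total 8.944433
  E → positive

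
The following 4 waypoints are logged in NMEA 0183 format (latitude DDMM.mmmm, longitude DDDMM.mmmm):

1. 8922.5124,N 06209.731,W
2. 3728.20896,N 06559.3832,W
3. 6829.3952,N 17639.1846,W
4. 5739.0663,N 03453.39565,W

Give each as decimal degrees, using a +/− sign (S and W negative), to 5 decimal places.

1. 89.37521, -62.16218
2. 37.47015, -65.98972
3. 68.48992, -176.65308
4. 57.65111, -34.88993

Point 1:
  φ: degrees = first 2 digits = 89, minutes = 22.5124; 89 + 22.5124/60 = 89.375207
  N ⇒ keep positive
  Lon: degrees = first 3 digits = 62, minutes = 9.731; 62 + 9.731/60 = 62.162183
  hemisphere W, so the sign is −
Point 2:
  Latitude: split at 2 digits → 37° and 28.20896′; 37 + 28.20896/60 = 37.470149
  N → positive
  Longitude: degrees = first 3 digits = 65, minutes = 59.3832; 65 + 59.3832/60 = 65.989720
  W ⇒ negate
Point 3:
  φ: degrees = first 2 digits = 68, minutes = 29.3952; 68 + 29.3952/60 = 68.489920
  N ⇒ keep positive
  Lon: split at 3 digits → 176° and 39.1846′; 176 + 39.1846/60 = 176.653077
  W → negative
Point 4:
  φ: degrees = first 2 digits = 57, minutes = 39.0663; 57 + 39.0663/60 = 57.651105
  N → positive
  Lon: split at 3 digits → 034° and 53.39565′; 34 + 53.39565/60 = 34.889928
  W → negative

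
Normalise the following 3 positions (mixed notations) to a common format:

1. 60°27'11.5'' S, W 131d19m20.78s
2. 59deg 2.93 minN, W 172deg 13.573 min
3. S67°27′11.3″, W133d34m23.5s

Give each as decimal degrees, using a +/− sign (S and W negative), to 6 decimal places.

Point 1:
  φ: 60° + 27/60 + 11.5/3600 = 60 + 0.450000 + 0.003194 = 60.4531944
  S ⇒ negate
  Lon: 19′ + 20.78″ = 19.34633′; 131 + 19.34633/60 = 131.3224389
  hemisphere W, so the sign is −
Point 2:
  φ: 2.93′ = 0.048833°; total 59.0488333
  N → positive
  λ: 172 + 13.573/60 = 172.2262167
  W ⇒ negate
Point 3:
  Latitude: 67° + 27/60 + 11.3/3600 = 67 + 0.450000 + 0.003139 = 67.4531389
  S ⇒ negate
  Longitude: 133° + 34/60 + 23.5/3600 = 133 + 0.566667 + 0.006528 = 133.5731944
  W → negative

1. -60.453194, -131.322439
2. 59.048833, -172.226217
3. -67.453139, -133.573194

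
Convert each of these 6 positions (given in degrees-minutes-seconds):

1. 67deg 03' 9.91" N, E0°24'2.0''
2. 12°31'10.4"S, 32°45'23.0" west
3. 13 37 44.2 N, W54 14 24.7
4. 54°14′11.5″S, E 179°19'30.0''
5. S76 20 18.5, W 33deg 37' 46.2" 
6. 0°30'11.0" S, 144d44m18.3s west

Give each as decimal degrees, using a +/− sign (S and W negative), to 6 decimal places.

1. 67.052753, 0.400556
2. -12.519556, -32.756389
3. 13.628944, -54.240194
4. -54.236528, 179.325000
5. -76.338472, -33.629500
6. -0.503056, -144.738417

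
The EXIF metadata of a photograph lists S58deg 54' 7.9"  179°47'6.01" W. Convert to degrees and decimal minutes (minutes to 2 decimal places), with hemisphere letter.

Lat: 54 + 7.9/60 = 54.1317′
Lon: seconds/60 = 0.10017; minutes = 47 + 0.10017 = 47.1002

58° 54.13′ S, 179° 47.10′ W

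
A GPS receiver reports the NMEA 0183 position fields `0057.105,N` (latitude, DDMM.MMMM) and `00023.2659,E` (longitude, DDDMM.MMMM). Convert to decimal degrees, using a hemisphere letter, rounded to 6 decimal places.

Latitude: split at 2 digits → 00° and 57.105′; 0 + 57.105/60 = 0.9517500
Lon: split at 3 digits → 000° and 23.2659′; 0 + 23.2659/60 = 0.3877650

0.951750° N, 0.387765° E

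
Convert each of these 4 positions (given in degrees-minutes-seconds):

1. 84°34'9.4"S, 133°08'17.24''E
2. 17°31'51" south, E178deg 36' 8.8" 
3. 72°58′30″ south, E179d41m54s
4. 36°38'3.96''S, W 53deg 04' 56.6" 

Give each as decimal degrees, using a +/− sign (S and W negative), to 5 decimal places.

Point 1:
  Latitude: 84° + 34/60 + 9.4/3600 = 84 + 0.566667 + 0.002611 = 84.569278
  S → negative
  Lon: 133° + 8/60 + 17.24/3600 = 133 + 0.133333 + 0.004789 = 133.138122
  E → positive
Point 2:
  φ: 17 + 31/60 + 51/3600 = 17.530833
  S → negative
  λ: 178 + 36/60 + 8.8/3600 = 178.602444
  E ⇒ keep positive
Point 3:
  Lat: 72 + 58/60 + 30/3600 = 72.975000
  S ⇒ negate
  Lon: 179 + 41/60 + 54/3600 = 179.698333
  E → positive
Point 4:
  φ: 36 + 38/60 + 3.96/3600 = 36.634433
  S ⇒ negate
  λ: 53° + 4/60 + 56.6/3600 = 53 + 0.066667 + 0.015722 = 53.082389
  hemisphere W, so the sign is −

1. -84.56928, 133.13812
2. -17.53083, 178.60244
3. -72.97500, 179.69833
4. -36.63443, -53.08239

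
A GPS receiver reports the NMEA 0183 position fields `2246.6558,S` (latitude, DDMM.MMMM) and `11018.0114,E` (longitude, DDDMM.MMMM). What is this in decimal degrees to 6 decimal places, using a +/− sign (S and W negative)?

Latitude: degrees = first 2 digits = 22, minutes = 46.6558; 22 + 46.6558/60 = 22.7775967
S → negative
λ: split at 3 digits → 110° and 18.0114′; 110 + 18.0114/60 = 110.3001900
E ⇒ keep positive

-22.777597, 110.300190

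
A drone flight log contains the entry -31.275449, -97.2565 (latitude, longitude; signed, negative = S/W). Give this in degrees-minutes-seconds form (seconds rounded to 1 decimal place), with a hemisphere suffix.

31°16′31.6″ S, 97°15′23.4″ W

Latitude is negative → S; |value| = 31.275449
Latitude: 0.275449 × 60 = 16.52694′ → 16′, remainder × 60 = 31.616″
Longitude is negative → W; |value| = 97.256500
Lon: 0.256500 × 60 = 15.39000′ → 15′, remainder × 60 = 23.400″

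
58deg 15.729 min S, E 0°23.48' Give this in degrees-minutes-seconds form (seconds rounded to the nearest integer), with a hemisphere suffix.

58°15′44″ S, 0°23′29″ E

Latitude: fractional minutes 0.72900 × 60 = 43.74″
λ: fractional minutes 0.48000 × 60 = 28.80″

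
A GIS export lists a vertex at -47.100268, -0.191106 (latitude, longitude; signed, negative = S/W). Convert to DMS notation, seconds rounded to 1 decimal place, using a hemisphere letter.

Latitude is negative → S; |value| = 47.100268
Latitude: 0.100268 × 60 = 6.01608′ → 6′, remainder × 60 = 0.965″
Longitude is negative → W; |value| = 0.191106
Longitude: whole degrees 0; 11.46636′ → 11′ and 27.982″

47°06′1.0″ S, 0°11′28.0″ W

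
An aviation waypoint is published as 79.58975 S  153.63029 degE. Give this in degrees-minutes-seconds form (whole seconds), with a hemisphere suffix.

Latitude: 0.589750 × 60 = 35.38500′ → 35′, remainder × 60 = 23.10″
Longitude: 0.630290° → 37.81740′; 0.81740 × 60 = 49.04″

79°35′23″ S, 153°37′49″ E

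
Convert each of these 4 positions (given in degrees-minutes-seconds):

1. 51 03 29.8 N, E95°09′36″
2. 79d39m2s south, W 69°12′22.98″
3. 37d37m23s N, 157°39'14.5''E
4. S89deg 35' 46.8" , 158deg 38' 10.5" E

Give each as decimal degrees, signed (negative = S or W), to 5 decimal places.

Point 1:
  Latitude: 51° + 3/60 + 29.8/3600 = 51 + 0.050000 + 0.008278 = 51.058278
  N → positive
  Longitude: 9′ + 36″ = 9.60000′; 95 + 9.60000/60 = 95.160000
  E ⇒ keep positive
Point 2:
  φ: 79 + 39/60 + 2/3600 = 79.650556
  S ⇒ negate
  Longitude: 69 + 12/60 + 22.98/3600 = 69.206383
  W → negative
Point 3:
  Lat: 37 + 37/60 + 23/3600 = 37.623056
  N ⇒ keep positive
  λ: 157 + 39/60 + 14.5/3600 = 157.654028
  E ⇒ keep positive
Point 4:
  Latitude: 89° + 35/60 + 46.8/3600 = 89 + 0.583333 + 0.013000 = 89.596333
  S ⇒ negate
  λ: 158° + 38/60 + 10.5/3600 = 158 + 0.633333 + 0.002917 = 158.636250
  E ⇒ keep positive

1. 51.05828, 95.16000
2. -79.65056, -69.20638
3. 37.62306, 157.65403
4. -89.59633, 158.63625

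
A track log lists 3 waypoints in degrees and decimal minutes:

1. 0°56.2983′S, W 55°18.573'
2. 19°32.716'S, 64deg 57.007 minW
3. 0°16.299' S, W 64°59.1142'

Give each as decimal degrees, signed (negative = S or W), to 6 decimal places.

Point 1:
  φ: 56.2983′ = 0.938305°; total 0.9383050
  hemisphere S, so the sign is −
  Longitude: 55 + 18.573/60 = 55.3095500
  W → negative
Point 2:
  Latitude: 19 + 32.716/60 = 19.5452667
  S ⇒ negate
  Longitude: 57.007′ = 0.950117°; total 64.9501167
  W → negative
Point 3:
  φ: 16.299′ = 0.271650°; total 0.2716500
  hemisphere S, so the sign is −
  Longitude: 59.1142′ = 0.985237°; total 64.9852367
  hemisphere W, so the sign is −

1. -0.938305, -55.309550
2. -19.545267, -64.950117
3. -0.271650, -64.985237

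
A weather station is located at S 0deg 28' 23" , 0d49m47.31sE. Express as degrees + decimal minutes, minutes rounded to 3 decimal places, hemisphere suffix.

0° 28.383′ S, 0° 49.789′ E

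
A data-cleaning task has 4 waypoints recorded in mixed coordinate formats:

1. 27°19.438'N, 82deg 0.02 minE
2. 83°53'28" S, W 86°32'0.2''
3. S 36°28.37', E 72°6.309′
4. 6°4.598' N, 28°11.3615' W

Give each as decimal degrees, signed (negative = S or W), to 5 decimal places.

1. 27.32397, 82.00033
2. -83.89111, -86.53339
3. -36.47283, 72.10515
4. 6.07663, -28.18936

Point 1:
  φ: 27 + 19.438/60 = 27.323967
  N ⇒ keep positive
  Longitude: 82 + 0.02/60 = 82.000333
  E → positive
Point 2:
  Latitude: 83° + 53/60 + 28/3600 = 83 + 0.883333 + 0.007778 = 83.891111
  S ⇒ negate
  λ: 86 + 32/60 + 0.2/3600 = 86.533389
  W → negative
Point 3:
  φ: 28.37′ = 0.472833°; total 36.472833
  hemisphere S, so the sign is −
  Longitude: 6.309′ = 0.105150°; total 72.105150
  E ⇒ keep positive
Point 4:
  Lat: 4.598′ = 0.076633°; total 6.076633
  N ⇒ keep positive
  λ: 28 + 11.3615/60 = 28.189358
  hemisphere W, so the sign is −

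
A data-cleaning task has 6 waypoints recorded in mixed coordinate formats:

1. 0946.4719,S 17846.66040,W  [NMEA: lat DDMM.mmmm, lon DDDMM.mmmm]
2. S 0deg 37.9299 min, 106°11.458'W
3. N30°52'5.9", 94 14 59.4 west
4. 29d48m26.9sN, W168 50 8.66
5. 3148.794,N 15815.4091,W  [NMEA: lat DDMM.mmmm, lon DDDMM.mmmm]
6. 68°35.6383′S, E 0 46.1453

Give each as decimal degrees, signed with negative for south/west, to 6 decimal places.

Point 1:
  φ: split at 2 digits → 09° and 46.4719′; 9 + 46.4719/60 = 9.7745317
  S ⇒ negate
  λ: split at 3 digits → 178° and 46.6604′; 178 + 46.6604/60 = 178.7776733
  W ⇒ negate
Point 2:
  Latitude: 37.9299′ = 0.632165°; total 0.6321650
  hemisphere S, so the sign is −
  Longitude: 106 + 11.458/60 = 106.1909667
  W → negative
Point 3:
  Latitude: 52′ + 5.9″ = 52.09833′; 30 + 52.09833/60 = 30.8683056
  N ⇒ keep positive
  Lon: 94° + 14/60 + 59.4/3600 = 94 + 0.233333 + 0.016500 = 94.2498333
  W ⇒ negate
Point 4:
  Lat: 48′ + 26.9″ = 48.44833′; 29 + 48.44833/60 = 29.8074722
  N → positive
  Lon: 50′ + 8.66″ = 50.14433′; 168 + 50.14433/60 = 168.8357389
  W ⇒ negate
Point 5:
  φ: degrees = first 2 digits = 31, minutes = 48.794; 31 + 48.794/60 = 31.8132333
  N → positive
  λ: split at 3 digits → 158° and 15.4091′; 158 + 15.4091/60 = 158.2568183
  W ⇒ negate
Point 6:
  Latitude: 68 + 35.6383/60 = 68.5939717
  S ⇒ negate
  Lon: 0 + 46.1453/60 = 0.7690883
  E → positive

1. -9.774532, -178.777673
2. -0.632165, -106.190967
3. 30.868306, -94.249833
4. 29.807472, -168.835739
5. 31.813233, -158.256818
6. -68.593972, 0.769088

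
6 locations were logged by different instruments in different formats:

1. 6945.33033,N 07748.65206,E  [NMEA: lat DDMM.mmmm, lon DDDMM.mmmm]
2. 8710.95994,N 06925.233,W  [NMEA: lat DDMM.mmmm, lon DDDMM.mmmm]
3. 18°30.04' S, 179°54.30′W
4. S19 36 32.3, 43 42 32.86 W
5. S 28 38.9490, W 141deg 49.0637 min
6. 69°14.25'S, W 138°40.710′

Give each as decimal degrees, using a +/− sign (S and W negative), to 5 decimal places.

1. 69.75551, 77.81087
2. 87.18267, -69.42055
3. -18.50067, -179.90500
4. -19.60897, -43.70913
5. -28.64915, -141.81773
6. -69.23750, -138.67850

Point 1:
  φ: split at 2 digits → 69° and 45.33033′; 69 + 45.33033/60 = 69.755506
  N ⇒ keep positive
  Lon: split at 3 digits → 077° and 48.65206′; 77 + 48.65206/60 = 77.810868
  E → positive
Point 2:
  Lat: degrees = first 2 digits = 87, minutes = 10.95994; 87 + 10.95994/60 = 87.182666
  N → positive
  Longitude: degrees = first 3 digits = 69, minutes = 25.233; 69 + 25.233/60 = 69.420550
  hemisphere W, so the sign is −
Point 3:
  φ: 30.04′ = 0.500667°; total 18.500667
  S ⇒ negate
  Lon: 54.3′ = 0.905000°; total 179.905000
  W → negative
Point 4:
  Latitude: 19° + 36/60 + 32.3/3600 = 19 + 0.600000 + 0.008972 = 19.608972
  S ⇒ negate
  Longitude: 42′ + 32.86″ = 42.54767′; 43 + 42.54767/60 = 43.709128
  W → negative
Point 5:
  Latitude: 38.949′ = 0.649150°; total 28.649150
  hemisphere S, so the sign is −
  λ: 49.0637′ = 0.817728°; total 141.817728
  hemisphere W, so the sign is −
Point 6:
  Latitude: 69 + 14.25/60 = 69.237500
  S ⇒ negate
  Longitude: 138 + 40.71/60 = 138.678500
  W ⇒ negate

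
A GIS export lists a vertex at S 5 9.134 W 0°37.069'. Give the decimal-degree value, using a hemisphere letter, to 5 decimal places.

5.15223° S, 0.61782° W

φ: 9.134′ = 0.152233°; total 5.152233
Lon: 37.069′ = 0.617817°; total 0.617817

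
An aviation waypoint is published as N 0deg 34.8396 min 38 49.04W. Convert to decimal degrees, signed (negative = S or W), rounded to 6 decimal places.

0.580660, -38.817333

Latitude: 0 + 34.8396/60 = 0.5806600
N → positive
Lon: 49.04′ = 0.817333°; total 38.8173333
W → negative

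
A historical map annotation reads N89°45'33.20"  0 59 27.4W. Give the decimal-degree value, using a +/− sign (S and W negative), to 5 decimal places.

89.75922, -0.99094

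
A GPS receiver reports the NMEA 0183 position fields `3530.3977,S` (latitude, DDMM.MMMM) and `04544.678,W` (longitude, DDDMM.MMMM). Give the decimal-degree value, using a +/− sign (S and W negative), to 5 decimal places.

-35.50663, -45.74463

Latitude: degrees = first 2 digits = 35, minutes = 30.3977; 35 + 30.3977/60 = 35.506628
S ⇒ negate
λ: split at 3 digits → 045° and 44.678′; 45 + 44.678/60 = 45.744633
W → negative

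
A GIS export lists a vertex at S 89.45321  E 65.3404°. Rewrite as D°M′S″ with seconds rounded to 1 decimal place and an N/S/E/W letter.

89°27′11.6″ S, 65°20′25.4″ E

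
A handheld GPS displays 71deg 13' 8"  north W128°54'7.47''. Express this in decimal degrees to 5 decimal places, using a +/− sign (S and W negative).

71.21889, -128.90208

φ: 13′ + 8″ = 13.13333′; 71 + 13.13333/60 = 71.218889
N ⇒ keep positive
λ: 54′ + 7.47″ = 54.12450′; 128 + 54.12450/60 = 128.902075
W → negative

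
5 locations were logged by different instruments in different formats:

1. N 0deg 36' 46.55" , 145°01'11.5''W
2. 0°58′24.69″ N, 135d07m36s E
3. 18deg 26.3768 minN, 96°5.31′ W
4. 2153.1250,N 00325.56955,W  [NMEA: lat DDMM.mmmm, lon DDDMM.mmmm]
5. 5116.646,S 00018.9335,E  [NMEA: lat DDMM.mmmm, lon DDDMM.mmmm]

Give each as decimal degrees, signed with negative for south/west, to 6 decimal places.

Point 1:
  φ: 0 + 36/60 + 46.55/3600 = 0.6129306
  N ⇒ keep positive
  λ: 145° + 1/60 + 11.5/3600 = 145 + 0.016667 + 0.003194 = 145.0198611
  W ⇒ negate
Point 2:
  Latitude: 0° + 58/60 + 24.69/3600 = 0 + 0.966667 + 0.006858 = 0.9735250
  N → positive
  Lon: 135 + 7/60 + 36/3600 = 135.1266667
  E ⇒ keep positive
Point 3:
  φ: 26.3768′ = 0.439613°; total 18.4396133
  N → positive
  λ: 96 + 5.31/60 = 96.0885000
  hemisphere W, so the sign is −
Point 4:
  Latitude: degrees = first 2 digits = 21, minutes = 53.125; 21 + 53.125/60 = 21.8854167
  N → positive
  Lon: degrees = first 3 digits = 3, minutes = 25.56955; 3 + 25.56955/60 = 3.4261592
  hemisphere W, so the sign is −
Point 5:
  Lat: split at 2 digits → 51° and 16.646′; 51 + 16.646/60 = 51.2774333
  S → negative
  λ: degrees = first 3 digits = 0, minutes = 18.9335; 0 + 18.9335/60 = 0.3155583
  E ⇒ keep positive

1. 0.612931, -145.019861
2. 0.973525, 135.126667
3. 18.439613, -96.088500
4. 21.885417, -3.426159
5. -51.277433, 0.315558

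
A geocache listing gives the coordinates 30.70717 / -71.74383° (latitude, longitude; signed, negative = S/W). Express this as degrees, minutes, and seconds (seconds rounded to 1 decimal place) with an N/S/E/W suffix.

30°42′25.8″ N, 71°44′37.8″ W

Latitude: whole degrees 30; 42.43020′ → 42′ and 25.812″
Longitude is negative → W; |value| = 71.743830
Lon: whole degrees 71; 44.62980′ → 44′ and 37.788″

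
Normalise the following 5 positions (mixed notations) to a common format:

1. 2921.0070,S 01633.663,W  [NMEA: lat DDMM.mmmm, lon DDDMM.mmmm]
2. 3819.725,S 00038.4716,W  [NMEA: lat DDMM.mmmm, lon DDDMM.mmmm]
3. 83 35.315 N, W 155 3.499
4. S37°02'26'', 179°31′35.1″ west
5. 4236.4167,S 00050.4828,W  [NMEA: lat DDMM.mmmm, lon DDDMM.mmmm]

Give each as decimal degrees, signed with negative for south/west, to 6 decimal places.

Point 1:
  Latitude: split at 2 digits → 29° and 21.007′; 29 + 21.007/60 = 29.3501167
  S → negative
  Lon: degrees = first 3 digits = 16, minutes = 33.663; 16 + 33.663/60 = 16.5610500
  W ⇒ negate
Point 2:
  Latitude: degrees = first 2 digits = 38, minutes = 19.725; 38 + 19.725/60 = 38.3287500
  S ⇒ negate
  Lon: split at 3 digits → 000° and 38.4716′; 0 + 38.4716/60 = 0.6411933
  hemisphere W, so the sign is −
Point 3:
  Lat: 83 + 35.315/60 = 83.5885833
  N ⇒ keep positive
  Longitude: 155 + 3.499/60 = 155.0583167
  W ⇒ negate
Point 4:
  Lat: 37 + 2/60 + 26/3600 = 37.0405556
  S → negative
  Longitude: 31′ + 35.1″ = 31.58500′; 179 + 31.58500/60 = 179.5264167
  hemisphere W, so the sign is −
Point 5:
  φ: split at 2 digits → 42° and 36.4167′; 42 + 36.4167/60 = 42.6069450
  S → negative
  Longitude: split at 3 digits → 000° and 50.4828′; 0 + 50.4828/60 = 0.8413800
  hemisphere W, so the sign is −

1. -29.350117, -16.561050
2. -38.328750, -0.641193
3. 83.588583, -155.058317
4. -37.040556, -179.526417
5. -42.606945, -0.841380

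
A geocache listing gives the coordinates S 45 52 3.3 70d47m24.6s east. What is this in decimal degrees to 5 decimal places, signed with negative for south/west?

-45.86758, 70.79017

Lat: 45 + 52/60 + 3.3/3600 = 45.867583
S → negative
Lon: 70° + 47/60 + 24.6/3600 = 70 + 0.783333 + 0.006833 = 70.790167
E → positive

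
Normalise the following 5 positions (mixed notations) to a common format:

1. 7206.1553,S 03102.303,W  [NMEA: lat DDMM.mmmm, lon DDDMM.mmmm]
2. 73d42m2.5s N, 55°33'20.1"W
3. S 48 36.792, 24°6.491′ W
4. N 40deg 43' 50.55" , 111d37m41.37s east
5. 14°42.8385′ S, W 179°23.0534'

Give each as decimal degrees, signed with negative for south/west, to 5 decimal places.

Point 1:
  Lat: degrees = first 2 digits = 72, minutes = 6.1553; 72 + 6.1553/60 = 72.102588
  S ⇒ negate
  λ: degrees = first 3 digits = 31, minutes = 2.303; 31 + 2.303/60 = 31.038383
  W → negative
Point 2:
  Lat: 73° + 42/60 + 2.5/3600 = 73 + 0.700000 + 0.000694 = 73.700694
  N → positive
  Longitude: 33′ + 20.1″ = 33.33500′; 55 + 33.33500/60 = 55.555583
  W → negative
Point 3:
  φ: 36.792′ = 0.613200°; total 48.613200
  hemisphere S, so the sign is −
  Lon: 6.491′ = 0.108183°; total 24.108183
  hemisphere W, so the sign is −
Point 4:
  Lat: 43′ + 50.55″ = 43.84250′; 40 + 43.84250/60 = 40.730708
  N → positive
  Longitude: 111 + 37/60 + 41.37/3600 = 111.628158
  E → positive
Point 5:
  Lat: 42.8385′ = 0.713975°; total 14.713975
  hemisphere S, so the sign is −
  Longitude: 23.0534′ = 0.384223°; total 179.384223
  W → negative

1. -72.10259, -31.03838
2. 73.70069, -55.55558
3. -48.61320, -24.10818
4. 40.73071, 111.62816
5. -14.71398, -179.38422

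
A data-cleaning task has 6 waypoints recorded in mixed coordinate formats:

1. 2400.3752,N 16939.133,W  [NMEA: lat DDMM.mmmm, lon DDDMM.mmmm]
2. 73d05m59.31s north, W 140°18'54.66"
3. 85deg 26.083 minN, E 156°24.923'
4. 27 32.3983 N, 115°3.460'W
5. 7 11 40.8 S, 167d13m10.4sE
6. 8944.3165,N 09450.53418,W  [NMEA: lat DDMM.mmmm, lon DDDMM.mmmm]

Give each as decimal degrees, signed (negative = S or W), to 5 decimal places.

1. 24.00625, -169.65222
2. 73.09981, -140.31518
3. 85.43472, 156.41538
4. 27.53997, -115.05767
5. -7.19467, 167.21956
6. 89.73861, -94.84224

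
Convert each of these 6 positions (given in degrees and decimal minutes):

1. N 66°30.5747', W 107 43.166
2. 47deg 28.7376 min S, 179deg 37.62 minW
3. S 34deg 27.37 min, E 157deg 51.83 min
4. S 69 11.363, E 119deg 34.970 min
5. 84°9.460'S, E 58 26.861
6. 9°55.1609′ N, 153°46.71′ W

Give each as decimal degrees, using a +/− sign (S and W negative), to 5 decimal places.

1. 66.50958, -107.71943
2. -47.47896, -179.62700
3. -34.45617, 157.86383
4. -69.18938, 119.58283
5. -84.15767, 58.44768
6. 9.91935, -153.77850

Point 1:
  Lat: 30.5747′ = 0.509578°; total 66.509578
  N → positive
  Lon: 43.166′ = 0.719433°; total 107.719433
  W → negative
Point 2:
  Lat: 28.7376′ = 0.478960°; total 47.478960
  S ⇒ negate
  Lon: 179 + 37.62/60 = 179.627000
  hemisphere W, so the sign is −
Point 3:
  φ: 34 + 27.37/60 = 34.456167
  hemisphere S, so the sign is −
  Lon: 157 + 51.83/60 = 157.863833
  E ⇒ keep positive
Point 4:
  Lat: 69 + 11.363/60 = 69.189383
  hemisphere S, so the sign is −
  Longitude: 119 + 34.97/60 = 119.582833
  E ⇒ keep positive
Point 5:
  φ: 9.46′ = 0.157667°; total 84.157667
  S → negative
  Lon: 58 + 26.861/60 = 58.447683
  E ⇒ keep positive
Point 6:
  φ: 55.1609′ = 0.919348°; total 9.919348
  N ⇒ keep positive
  Longitude: 46.71′ = 0.778500°; total 153.778500
  W ⇒ negate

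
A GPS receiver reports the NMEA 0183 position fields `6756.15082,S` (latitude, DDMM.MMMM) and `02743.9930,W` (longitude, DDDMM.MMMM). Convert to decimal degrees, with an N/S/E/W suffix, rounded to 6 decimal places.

Latitude: degrees = first 2 digits = 67, minutes = 56.15082; 67 + 56.15082/60 = 67.9358470
Lon: split at 3 digits → 027° and 43.993′; 27 + 43.993/60 = 27.7332167

67.935847° S, 27.733217° W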